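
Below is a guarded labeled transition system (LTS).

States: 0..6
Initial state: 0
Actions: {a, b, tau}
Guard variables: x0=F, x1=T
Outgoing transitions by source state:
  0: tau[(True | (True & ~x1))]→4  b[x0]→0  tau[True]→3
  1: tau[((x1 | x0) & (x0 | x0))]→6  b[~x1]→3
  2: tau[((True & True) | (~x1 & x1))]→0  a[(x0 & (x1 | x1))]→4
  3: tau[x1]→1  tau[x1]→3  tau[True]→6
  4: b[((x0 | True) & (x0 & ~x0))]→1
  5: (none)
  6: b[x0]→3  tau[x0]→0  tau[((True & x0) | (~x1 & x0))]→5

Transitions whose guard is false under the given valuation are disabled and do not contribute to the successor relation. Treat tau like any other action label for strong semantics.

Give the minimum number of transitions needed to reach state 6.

Breadth-first toward 6:
  depth 0: {0}
  depth 1: {3,4}
  depth 2: {1,6}
depth(6)=2, e.g. tau·tau

Answer: 2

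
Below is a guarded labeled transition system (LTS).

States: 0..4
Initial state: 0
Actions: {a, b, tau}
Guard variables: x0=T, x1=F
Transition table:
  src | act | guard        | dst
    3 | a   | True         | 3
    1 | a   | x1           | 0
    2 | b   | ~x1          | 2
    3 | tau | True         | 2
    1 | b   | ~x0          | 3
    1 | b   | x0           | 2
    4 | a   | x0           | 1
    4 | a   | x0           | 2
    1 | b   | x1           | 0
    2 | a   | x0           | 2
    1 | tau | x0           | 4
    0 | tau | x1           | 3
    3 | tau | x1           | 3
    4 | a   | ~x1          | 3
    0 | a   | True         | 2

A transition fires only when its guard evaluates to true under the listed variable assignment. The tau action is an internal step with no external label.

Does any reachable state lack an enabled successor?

Answer: DEADLOCK-FREE

Trace:
R = {0,2}
  0: a→2  [1 exit(s)]
  2: a→2  b→2  [2 exit(s)]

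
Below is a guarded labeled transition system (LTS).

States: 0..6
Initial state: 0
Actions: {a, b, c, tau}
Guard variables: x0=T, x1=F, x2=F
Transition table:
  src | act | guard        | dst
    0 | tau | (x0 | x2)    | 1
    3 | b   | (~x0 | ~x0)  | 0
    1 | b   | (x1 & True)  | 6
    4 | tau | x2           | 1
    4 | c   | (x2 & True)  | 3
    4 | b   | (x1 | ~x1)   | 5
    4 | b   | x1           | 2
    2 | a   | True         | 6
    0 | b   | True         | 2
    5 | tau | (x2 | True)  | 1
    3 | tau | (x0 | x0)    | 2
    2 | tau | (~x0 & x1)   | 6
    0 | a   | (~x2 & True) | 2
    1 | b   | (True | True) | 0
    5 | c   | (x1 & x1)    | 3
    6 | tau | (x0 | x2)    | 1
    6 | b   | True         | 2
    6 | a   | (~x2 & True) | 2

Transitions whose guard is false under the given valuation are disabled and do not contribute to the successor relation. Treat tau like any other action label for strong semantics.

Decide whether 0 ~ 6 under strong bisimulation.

Refine partition for ~:
  π0 = {{0,1,2,3,4,5,6}}
  π1 = {{0,6},{1,4},{2},{3,5}}
  π2 = {{0,6},{1},{2},{3},{4},{5}}
Fixed point at round 3; 6 class(es).
class of 0: {0,6}; class of 6: {0,6}

Answer: BISIMILAR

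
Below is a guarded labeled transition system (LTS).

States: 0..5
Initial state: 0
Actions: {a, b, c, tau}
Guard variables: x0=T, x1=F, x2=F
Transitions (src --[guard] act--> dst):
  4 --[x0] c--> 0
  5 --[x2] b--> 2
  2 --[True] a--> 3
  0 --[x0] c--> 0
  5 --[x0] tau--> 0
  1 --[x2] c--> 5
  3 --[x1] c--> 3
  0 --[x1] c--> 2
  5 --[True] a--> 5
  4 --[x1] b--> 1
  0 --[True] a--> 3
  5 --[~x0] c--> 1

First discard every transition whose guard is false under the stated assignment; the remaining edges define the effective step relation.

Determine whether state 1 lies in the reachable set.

Answer: UNREACHABLE

Working:
After dropping false guards: 6 live edges.
Layer 0: {0}
Layer 1: {3}  now seen {0,3}
Reach set: {0,3}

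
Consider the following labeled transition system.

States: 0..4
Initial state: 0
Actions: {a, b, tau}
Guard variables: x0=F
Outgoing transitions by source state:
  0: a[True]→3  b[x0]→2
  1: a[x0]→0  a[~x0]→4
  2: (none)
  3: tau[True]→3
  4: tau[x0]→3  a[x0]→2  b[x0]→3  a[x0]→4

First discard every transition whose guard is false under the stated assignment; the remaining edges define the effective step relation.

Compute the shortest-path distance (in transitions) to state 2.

Answer: UNREACHABLE

Working:
Layered search for 2:
  depth 0: {0}
  depth 1: {3}
2 never appears.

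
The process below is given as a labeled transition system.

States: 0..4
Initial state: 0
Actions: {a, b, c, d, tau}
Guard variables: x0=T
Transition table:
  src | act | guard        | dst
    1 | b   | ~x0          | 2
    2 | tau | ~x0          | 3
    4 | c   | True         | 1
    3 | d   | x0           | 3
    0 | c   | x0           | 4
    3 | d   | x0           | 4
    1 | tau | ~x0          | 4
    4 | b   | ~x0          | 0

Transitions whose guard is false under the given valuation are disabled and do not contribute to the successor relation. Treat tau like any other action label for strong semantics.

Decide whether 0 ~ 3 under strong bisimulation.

Compute ~ classes (split until stable):
  round 0: {{0,1,2,3,4}}
  round 1: {{0,4},{1,2},{3}}
  round 2: {{0},{1,2},{3},{4}}
stable after 3 split(s): 4 block(s)
class of 0: {0}; class of 3: {3}

Answer: NOT BISIMILAR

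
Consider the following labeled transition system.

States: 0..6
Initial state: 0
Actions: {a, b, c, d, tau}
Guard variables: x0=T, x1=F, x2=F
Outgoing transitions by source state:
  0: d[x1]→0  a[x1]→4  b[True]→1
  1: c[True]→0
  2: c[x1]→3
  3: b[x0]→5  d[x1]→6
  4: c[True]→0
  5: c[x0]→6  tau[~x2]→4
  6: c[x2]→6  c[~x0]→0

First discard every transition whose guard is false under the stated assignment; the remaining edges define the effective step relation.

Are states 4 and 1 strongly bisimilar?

Answer: BISIMILAR

Analysis:
Compute ~ classes (split until stable):
  π0 = {{0,1,2,3,4,5,6}}
  π1 = {{0,3},{1,4},{2,6},{5}}
  π2 = {{0},{1,4},{2,6},{3},{5}}
5 equivalence class(es) (converged in 3)
4∈{1,4}, 1∈{1,4}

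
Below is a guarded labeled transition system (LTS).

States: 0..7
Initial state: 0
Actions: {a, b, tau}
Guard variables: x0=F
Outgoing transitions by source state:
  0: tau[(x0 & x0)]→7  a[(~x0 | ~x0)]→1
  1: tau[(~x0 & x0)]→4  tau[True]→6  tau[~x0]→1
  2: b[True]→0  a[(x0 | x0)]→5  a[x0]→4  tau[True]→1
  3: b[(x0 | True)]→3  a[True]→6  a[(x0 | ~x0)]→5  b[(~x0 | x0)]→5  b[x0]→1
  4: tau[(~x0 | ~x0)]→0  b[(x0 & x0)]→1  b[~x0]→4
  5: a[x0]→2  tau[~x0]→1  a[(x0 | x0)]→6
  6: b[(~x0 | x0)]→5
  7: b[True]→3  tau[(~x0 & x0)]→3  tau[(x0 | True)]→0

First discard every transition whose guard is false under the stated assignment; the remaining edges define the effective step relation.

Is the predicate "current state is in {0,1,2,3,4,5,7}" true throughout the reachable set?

Allowed set {0,1,2,3,4,5,7}
R = {0,1,5,6}
  0: safe
  1: safe
  5: safe
  6: ✗ unsafe
witness against invariant: a·tau → 6

Answer: INVARIANT VIOLATED at state 6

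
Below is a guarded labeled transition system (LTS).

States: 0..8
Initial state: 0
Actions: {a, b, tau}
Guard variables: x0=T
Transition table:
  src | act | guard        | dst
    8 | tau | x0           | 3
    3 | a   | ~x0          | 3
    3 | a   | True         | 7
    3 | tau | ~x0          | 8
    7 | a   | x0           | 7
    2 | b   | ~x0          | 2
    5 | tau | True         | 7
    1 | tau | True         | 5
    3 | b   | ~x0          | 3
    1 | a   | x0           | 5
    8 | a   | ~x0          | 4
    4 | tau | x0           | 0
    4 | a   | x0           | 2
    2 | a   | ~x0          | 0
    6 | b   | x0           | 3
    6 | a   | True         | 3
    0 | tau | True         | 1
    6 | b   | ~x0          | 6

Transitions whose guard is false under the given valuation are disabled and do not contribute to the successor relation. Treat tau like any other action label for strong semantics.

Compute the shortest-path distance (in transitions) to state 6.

Answer: UNREACHABLE

Trace:
Breadth-first toward 6:
  Layer 0: {0}
  Layer 1: {1}
  Layer 2: {5}
  Layer 3: {7}
6 never appears.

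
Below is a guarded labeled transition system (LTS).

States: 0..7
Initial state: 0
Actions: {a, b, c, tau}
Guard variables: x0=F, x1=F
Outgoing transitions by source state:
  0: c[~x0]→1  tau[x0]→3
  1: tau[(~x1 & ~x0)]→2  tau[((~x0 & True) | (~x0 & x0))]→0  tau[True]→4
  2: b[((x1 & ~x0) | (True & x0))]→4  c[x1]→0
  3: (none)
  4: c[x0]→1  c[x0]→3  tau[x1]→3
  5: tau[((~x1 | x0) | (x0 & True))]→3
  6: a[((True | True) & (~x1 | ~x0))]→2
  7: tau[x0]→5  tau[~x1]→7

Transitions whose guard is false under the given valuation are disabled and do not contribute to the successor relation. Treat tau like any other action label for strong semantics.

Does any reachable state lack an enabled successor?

Reach set: {0,1,2,4}
  0: c→1  [1 exit(s)]
  1: tau→0  tau→2  tau→4  [3 exit(s)]
  2: ∅  [deadlock]
  4: ∅  [deadlock]
witness 2: c·tau

Answer: DEADLOCK at state 2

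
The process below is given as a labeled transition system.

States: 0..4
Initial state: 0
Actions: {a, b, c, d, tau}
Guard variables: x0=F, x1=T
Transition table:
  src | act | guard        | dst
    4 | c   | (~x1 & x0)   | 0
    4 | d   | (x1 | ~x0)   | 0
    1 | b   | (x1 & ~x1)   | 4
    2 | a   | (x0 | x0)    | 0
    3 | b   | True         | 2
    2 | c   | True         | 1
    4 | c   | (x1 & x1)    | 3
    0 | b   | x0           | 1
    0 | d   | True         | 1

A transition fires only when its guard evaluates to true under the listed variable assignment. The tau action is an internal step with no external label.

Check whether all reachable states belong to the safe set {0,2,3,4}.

Safe = {0,2,3,4}
Reachable = {0,1}
  0: safe
  1: VIOLATES
counterexample path to 1: d

Answer: INVARIANT VIOLATED at state 1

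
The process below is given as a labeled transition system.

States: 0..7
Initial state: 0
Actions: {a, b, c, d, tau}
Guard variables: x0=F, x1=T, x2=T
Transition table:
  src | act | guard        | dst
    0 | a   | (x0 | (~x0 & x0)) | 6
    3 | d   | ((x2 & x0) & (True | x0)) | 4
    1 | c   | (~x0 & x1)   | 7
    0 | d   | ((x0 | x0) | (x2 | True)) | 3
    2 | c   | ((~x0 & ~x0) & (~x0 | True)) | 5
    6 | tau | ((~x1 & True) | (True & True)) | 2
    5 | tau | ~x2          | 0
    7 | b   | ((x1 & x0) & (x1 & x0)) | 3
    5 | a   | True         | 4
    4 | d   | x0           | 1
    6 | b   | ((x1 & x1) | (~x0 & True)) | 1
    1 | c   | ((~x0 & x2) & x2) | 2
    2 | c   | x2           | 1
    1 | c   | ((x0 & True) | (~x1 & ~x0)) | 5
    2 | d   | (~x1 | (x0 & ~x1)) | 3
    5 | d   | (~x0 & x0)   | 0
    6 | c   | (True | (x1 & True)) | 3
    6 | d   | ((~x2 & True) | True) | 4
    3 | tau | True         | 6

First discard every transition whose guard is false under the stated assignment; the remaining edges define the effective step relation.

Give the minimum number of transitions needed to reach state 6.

Answer: 2

Analysis:
Layered search for 6:
  L0 = {0}
  L1 = {3}
  L2 = {6}
6 enters at depth 2; path d·tau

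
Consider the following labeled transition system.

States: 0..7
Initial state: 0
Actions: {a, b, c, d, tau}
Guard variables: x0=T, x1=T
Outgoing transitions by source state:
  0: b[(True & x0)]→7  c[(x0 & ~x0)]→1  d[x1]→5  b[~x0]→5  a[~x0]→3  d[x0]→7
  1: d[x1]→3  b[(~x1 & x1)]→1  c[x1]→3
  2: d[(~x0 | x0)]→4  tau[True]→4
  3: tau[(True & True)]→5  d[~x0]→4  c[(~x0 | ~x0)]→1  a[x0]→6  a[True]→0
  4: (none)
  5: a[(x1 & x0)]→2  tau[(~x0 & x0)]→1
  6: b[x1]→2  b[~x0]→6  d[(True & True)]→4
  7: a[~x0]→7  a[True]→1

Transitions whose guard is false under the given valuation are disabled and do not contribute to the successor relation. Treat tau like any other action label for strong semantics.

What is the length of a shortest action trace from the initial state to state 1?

BFS to 1:
  L0 = {0}
  L1 = {5,7}
  L2 = {1,2}
depth(1)=2, e.g. b·a

Answer: 2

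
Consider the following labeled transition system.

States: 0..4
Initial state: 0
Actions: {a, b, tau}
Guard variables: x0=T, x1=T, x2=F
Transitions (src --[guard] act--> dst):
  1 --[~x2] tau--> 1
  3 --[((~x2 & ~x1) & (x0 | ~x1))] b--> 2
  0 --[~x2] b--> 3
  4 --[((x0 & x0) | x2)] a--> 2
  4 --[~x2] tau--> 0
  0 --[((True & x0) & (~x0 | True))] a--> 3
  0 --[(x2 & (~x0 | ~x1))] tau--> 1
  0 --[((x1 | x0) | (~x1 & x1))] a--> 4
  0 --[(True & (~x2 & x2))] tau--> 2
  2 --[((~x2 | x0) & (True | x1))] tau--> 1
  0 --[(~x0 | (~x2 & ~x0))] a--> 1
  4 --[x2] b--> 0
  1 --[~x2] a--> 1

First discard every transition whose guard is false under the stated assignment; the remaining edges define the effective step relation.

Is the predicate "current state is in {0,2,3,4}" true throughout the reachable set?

Answer: INVARIANT VIOLATED at state 1

Analysis:
Inv-set: {0,2,3,4}
Reachable = {0,1,2,3,4}
  0: ok
  1: ✗ unsafe
  2: ok
  3: ok
  4: ok
reach 1 via a·a·tau — violates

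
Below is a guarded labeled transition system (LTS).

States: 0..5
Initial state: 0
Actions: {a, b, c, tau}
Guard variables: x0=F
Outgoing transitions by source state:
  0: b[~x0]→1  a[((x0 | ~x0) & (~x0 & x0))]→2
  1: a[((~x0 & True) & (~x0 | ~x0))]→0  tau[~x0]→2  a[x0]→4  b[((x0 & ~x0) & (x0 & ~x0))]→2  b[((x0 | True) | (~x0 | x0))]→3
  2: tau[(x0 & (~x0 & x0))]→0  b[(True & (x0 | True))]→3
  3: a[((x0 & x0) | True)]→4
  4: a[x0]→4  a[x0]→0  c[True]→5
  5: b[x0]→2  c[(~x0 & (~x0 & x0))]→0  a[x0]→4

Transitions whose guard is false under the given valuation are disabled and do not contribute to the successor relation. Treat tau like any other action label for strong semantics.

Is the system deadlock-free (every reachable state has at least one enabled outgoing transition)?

Reach set: {0,1,2,3,4,5}
  0: b→1  [1 out]
  1: a→0  b→3  tau→2  [3 out]
  2: b→3  [1 out]
  3: a→4  [1 out]
  4: c→5  [1 out]
  5: ∅  [STUCK]
trace reaching 5: b·b·a·c

Answer: DEADLOCK at state 5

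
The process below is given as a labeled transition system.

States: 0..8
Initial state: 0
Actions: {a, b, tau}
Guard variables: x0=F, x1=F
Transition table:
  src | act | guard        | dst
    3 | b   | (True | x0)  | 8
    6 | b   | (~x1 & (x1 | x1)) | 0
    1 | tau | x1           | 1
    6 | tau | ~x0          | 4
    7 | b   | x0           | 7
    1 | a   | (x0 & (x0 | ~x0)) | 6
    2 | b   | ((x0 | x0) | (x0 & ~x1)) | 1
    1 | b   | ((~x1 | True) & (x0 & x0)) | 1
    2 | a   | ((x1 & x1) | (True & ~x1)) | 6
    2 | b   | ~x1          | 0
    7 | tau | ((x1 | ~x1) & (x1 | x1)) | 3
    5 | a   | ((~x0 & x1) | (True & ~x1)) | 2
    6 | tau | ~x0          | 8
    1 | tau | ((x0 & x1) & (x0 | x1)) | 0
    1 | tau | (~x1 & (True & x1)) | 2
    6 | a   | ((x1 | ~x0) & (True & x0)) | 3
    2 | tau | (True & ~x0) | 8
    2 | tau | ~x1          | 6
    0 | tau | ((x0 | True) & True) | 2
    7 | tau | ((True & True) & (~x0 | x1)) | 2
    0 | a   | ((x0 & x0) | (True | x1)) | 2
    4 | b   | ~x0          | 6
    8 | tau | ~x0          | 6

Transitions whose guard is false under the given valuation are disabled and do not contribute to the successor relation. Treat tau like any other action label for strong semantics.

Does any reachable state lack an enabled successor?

Answer: DEADLOCK-FREE

Analysis:
Reach set: {0,2,4,6,8}
  0: a→2  tau→2  [deg 2]
  2: a→6  b→0  tau→6  tau→8  [deg 4]
  4: b→6  [deg 1]
  6: tau→4  tau→8  [deg 2]
  8: tau→6  [deg 1]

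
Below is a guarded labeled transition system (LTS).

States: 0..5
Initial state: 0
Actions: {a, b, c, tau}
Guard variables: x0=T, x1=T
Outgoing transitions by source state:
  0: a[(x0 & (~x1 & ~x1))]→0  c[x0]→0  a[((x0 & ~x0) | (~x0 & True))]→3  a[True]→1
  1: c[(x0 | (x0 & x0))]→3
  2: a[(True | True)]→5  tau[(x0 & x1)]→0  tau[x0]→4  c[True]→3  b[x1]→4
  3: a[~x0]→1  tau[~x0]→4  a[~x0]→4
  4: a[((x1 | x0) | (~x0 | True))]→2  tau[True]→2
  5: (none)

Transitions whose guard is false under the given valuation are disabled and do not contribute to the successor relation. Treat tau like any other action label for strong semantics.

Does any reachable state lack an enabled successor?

R = {0,1,3}
  0: a→1  c→0  [deg 2]
  1: c→3  [deg 1]
  3: ∅  [deadlock]
witness 3: a·c

Answer: DEADLOCK at state 3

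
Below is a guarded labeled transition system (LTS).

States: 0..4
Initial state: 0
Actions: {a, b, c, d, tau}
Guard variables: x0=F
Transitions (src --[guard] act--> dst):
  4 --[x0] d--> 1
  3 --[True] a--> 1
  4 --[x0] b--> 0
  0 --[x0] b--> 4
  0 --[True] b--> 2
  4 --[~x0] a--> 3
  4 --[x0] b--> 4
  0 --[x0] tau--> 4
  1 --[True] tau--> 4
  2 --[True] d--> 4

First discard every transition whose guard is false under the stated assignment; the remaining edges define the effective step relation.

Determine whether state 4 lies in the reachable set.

Answer: REACHABLE

Working:
After dropping false guards: 5 live edges.
Layer 0: {0}
Layer 1: {2}  cumulative {0,2}
Layer 2: {4}  cumulative {0,2,4}
Layer 3: {3}  cumulative {0,2,3,4}
Layer 4: {1}  cumulative {0,1,2,3,4}
Reachable = {0,1,2,3,4}
trace reaching 4: b·d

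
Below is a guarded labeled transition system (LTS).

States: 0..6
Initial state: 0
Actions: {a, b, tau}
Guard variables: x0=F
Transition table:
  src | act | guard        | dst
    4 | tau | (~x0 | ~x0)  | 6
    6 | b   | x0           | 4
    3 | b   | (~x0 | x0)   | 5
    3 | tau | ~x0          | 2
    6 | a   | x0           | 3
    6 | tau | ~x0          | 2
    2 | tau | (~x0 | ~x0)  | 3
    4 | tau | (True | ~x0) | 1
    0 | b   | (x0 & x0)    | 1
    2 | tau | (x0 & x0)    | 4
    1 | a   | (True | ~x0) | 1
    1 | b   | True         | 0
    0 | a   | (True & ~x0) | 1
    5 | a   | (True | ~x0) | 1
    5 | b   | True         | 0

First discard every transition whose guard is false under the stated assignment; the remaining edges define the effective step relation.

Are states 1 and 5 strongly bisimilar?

Answer: BISIMILAR

Analysis:
Bisimulation quotient by refinement:
  π0 = {{0,1,2,3,4,5,6}}
  π1 = {{0},{1,5},{2,4,6},{3}}
  π2 = {{0},{1,5},{2},{3},{4},{6}}
6 equivalence class(es) (converged in 3)
[1]={1,5}  [5]={1,5}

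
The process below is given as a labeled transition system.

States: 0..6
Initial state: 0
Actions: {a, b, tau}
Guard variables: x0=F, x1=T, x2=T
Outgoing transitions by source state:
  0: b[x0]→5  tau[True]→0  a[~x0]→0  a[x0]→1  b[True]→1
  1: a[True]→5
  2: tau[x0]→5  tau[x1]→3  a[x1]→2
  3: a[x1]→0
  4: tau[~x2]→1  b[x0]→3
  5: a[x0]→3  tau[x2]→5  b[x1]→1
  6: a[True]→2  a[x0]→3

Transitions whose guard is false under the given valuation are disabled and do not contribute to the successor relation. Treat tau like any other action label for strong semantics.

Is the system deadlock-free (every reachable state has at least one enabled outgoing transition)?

Reachable = {0,1,5}
  0: a→0  b→1  tau→0  [3 exit(s)]
  1: a→5  [1 exit(s)]
  5: b→1  tau→5  [2 exit(s)]

Answer: DEADLOCK-FREE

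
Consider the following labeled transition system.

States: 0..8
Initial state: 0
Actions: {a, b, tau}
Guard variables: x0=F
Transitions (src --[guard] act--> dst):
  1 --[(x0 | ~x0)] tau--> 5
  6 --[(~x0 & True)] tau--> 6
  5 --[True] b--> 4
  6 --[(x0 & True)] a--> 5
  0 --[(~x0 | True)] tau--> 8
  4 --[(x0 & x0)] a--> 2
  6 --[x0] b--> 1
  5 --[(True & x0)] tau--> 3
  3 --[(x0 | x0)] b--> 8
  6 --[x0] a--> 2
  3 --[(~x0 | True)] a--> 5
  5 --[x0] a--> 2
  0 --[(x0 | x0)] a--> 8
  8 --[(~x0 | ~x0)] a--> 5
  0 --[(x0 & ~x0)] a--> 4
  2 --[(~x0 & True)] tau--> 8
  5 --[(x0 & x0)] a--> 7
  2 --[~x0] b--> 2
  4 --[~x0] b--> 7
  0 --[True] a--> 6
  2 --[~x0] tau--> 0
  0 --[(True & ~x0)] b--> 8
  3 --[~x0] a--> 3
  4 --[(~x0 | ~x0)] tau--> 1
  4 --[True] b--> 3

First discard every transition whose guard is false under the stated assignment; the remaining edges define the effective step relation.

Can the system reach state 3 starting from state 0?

15 transition(s) survive guard evaluation.
depth 0: {0}
depth 1: {6,8}  now seen {0,6,8}
depth 2: {5}  now seen {0,5,6,8}
depth 3: {4}  now seen {0,4,5,6,8}
depth 4: {1,3,7}  now seen {0,1,3,4,5,6,7,8}
Reach set: {0,1,3,4,5,6,7,8}
trace reaching 3: tau·a·b·b

Answer: REACHABLE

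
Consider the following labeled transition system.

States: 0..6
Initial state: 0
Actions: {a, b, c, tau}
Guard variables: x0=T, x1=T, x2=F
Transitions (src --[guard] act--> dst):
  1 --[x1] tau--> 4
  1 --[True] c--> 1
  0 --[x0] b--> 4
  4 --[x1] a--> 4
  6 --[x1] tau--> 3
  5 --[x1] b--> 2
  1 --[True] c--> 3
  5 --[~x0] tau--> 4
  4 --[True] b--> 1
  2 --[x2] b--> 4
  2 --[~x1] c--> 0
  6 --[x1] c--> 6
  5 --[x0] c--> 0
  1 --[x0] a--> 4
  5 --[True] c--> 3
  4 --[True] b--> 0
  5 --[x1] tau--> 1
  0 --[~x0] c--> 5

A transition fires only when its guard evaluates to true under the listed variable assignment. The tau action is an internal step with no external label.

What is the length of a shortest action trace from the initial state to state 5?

Answer: UNREACHABLE

Trace:
Layered search for 5:
  L0 = {0}
  L1 = {4}
  L2 = {1}
  L3 = {3}
5 never appears.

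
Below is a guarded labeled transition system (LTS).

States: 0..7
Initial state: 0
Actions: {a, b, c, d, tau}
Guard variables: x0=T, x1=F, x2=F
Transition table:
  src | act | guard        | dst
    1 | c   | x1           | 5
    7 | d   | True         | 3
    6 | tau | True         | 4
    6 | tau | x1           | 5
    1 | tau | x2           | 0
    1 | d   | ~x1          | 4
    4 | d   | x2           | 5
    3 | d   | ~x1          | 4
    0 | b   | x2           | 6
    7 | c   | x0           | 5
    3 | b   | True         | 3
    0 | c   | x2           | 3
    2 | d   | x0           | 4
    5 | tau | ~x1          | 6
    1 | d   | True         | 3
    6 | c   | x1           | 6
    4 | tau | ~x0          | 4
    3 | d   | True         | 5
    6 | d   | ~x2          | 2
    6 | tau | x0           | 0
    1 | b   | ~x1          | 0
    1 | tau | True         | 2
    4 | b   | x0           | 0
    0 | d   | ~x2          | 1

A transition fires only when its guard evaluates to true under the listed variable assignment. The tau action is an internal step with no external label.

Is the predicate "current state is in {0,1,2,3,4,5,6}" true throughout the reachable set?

Allowed set {0,1,2,3,4,5,6}
Reach set: {0,1,2,3,4,5,6}
  0: ok
  1: ok
  2: ok
  3: ok
  4: ok
  5: ok
  6: ok

Answer: INVARIANT HOLDS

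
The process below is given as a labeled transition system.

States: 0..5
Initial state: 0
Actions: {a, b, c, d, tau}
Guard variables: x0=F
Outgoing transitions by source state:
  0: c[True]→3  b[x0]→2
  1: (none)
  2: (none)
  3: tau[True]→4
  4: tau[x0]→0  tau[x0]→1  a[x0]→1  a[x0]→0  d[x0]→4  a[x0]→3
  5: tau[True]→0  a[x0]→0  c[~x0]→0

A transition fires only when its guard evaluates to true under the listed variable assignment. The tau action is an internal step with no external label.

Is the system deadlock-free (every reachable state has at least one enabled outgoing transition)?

R = {0,3,4}
  0: c→3  [1 exit(s)]
  3: tau→4  [1 exit(s)]
  4: ∅  [STUCK]
Path to 4: c·tau

Answer: DEADLOCK at state 4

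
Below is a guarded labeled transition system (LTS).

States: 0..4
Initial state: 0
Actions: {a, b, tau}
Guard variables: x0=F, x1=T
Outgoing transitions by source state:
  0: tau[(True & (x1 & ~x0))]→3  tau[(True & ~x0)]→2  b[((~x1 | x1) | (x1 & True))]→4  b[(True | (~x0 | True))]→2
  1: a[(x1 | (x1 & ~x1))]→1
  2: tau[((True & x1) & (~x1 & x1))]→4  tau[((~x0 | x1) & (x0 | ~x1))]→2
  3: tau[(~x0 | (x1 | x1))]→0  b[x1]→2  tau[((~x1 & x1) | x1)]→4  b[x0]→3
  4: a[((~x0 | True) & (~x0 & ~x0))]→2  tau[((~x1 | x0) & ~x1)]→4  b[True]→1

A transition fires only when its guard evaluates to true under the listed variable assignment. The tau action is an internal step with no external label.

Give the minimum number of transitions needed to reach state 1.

Answer: 2

Trace:
Breadth-first toward 1:
  Layer 0: {0}
  Layer 1: {2,3,4}
  Layer 2: {1}
first hit 1 at d=2 via b·b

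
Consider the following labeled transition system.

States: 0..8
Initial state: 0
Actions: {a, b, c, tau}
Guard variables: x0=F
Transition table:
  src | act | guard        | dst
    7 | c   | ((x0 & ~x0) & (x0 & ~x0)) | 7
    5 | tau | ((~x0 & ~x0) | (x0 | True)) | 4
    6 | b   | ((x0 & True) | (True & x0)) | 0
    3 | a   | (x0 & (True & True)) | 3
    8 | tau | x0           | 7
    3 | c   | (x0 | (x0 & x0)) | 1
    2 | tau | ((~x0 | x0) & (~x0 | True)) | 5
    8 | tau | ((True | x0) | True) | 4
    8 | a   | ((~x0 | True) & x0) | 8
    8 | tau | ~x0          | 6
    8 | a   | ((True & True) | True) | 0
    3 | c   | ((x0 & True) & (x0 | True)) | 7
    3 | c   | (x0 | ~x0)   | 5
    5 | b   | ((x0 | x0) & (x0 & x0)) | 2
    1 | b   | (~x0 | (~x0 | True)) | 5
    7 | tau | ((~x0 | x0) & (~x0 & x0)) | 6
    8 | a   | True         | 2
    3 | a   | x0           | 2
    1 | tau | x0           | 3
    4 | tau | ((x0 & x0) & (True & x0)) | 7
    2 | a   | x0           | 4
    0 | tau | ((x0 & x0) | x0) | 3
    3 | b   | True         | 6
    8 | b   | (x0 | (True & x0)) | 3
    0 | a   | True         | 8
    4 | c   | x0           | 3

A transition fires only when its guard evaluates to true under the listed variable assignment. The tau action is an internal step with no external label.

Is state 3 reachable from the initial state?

Answer: UNREACHABLE

Analysis:
10 transition(s) survive guard evaluation.
depth 0: {0}
depth 1: {8}  total {0,8}
depth 2: {2,4,6}  total {0,2,4,6,8}
depth 3: {5}  total {0,2,4,5,6,8}
R = {0,2,4,5,6,8}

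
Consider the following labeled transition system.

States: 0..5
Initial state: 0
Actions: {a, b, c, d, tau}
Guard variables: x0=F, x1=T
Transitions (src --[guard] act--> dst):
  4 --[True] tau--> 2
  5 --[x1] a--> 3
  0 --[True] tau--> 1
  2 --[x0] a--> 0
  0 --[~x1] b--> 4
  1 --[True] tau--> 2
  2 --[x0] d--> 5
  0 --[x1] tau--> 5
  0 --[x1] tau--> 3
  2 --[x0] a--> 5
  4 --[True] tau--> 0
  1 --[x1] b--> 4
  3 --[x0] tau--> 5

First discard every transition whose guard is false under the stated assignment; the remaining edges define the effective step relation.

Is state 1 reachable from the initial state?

Guard filter leaves 8 enabled edge(s).
L0 = {0}
L1 = {1,3,5}  total {0,1,3,5}
L2 = {2,4}  total {0,1,2,3,4,5}
Reachable = {0,1,2,3,4,5}
trace reaching 1: tau

Answer: REACHABLE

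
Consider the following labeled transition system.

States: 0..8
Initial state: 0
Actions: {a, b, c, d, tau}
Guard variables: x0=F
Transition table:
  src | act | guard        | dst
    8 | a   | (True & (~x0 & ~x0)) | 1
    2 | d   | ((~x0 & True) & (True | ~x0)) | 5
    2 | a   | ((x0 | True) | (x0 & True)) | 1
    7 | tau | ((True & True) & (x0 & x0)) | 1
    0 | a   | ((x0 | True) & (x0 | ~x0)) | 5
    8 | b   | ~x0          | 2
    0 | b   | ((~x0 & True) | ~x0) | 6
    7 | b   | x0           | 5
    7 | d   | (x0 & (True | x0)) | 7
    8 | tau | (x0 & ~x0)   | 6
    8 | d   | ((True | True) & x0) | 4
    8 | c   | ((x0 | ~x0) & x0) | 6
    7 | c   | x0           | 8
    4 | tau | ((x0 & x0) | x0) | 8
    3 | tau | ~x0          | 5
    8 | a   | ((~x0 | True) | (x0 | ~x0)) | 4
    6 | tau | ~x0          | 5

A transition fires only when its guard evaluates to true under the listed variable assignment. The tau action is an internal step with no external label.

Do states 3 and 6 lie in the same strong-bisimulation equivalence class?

Answer: BISIMILAR

Analysis:
Refine partition for ~:
  π0 = {{0,1,2,3,4,5,6,7,8}}
  π1 = {{0,8},{1,4,5,7},{2},{3,6}}
  π2 = {{0},{1,4,5,7},{2},{3,6},{8}}
stable after 3 split(s): 5 block(s)
[3]={3,6}  [6]={3,6}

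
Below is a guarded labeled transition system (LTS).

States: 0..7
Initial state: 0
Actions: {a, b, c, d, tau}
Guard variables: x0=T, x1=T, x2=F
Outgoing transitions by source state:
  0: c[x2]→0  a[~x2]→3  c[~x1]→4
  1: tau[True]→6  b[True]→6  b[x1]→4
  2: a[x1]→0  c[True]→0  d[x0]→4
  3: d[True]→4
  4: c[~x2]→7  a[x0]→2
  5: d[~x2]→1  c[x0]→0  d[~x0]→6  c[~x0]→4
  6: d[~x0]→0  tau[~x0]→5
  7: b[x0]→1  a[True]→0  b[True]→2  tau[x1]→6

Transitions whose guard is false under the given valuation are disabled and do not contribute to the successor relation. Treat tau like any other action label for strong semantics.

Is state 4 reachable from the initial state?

Guard filter leaves 16 enabled edge(s).
depth 0: {0}
depth 1: {3}  now seen {0,3}
depth 2: {4}  now seen {0,3,4}
depth 3: {2,7}  now seen {0,2,3,4,7}
depth 4: {1,6}  now seen {0,1,2,3,4,6,7}
R = {0,1,2,3,4,6,7}
Path to 4: a·d

Answer: REACHABLE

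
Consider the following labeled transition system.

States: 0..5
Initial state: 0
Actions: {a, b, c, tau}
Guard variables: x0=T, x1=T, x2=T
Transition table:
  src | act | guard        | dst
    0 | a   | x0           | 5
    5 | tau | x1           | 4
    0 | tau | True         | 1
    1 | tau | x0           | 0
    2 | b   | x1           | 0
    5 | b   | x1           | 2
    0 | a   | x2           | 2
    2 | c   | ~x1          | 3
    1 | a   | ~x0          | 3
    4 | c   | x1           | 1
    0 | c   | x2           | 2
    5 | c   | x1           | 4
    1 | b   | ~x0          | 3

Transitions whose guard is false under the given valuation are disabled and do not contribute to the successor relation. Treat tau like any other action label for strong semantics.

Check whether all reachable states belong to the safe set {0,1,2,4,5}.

Inv-set: {0,1,2,4,5}
R = {0,1,2,4,5}
  0: ok
  1: ok
  2: ok
  4: ok
  5: ok

Answer: INVARIANT HOLDS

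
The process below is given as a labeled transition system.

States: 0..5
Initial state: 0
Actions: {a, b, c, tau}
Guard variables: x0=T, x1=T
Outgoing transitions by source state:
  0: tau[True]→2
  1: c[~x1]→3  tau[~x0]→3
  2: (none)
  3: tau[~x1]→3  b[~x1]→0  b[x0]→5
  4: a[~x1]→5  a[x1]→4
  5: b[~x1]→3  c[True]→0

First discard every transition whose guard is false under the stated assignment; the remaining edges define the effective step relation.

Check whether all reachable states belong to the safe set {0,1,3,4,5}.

Inv-set: {0,1,3,4,5}
Reachable = {0,2}
  0: ✓
  2: VIOLATES
reach 2 via tau — violates

Answer: INVARIANT VIOLATED at state 2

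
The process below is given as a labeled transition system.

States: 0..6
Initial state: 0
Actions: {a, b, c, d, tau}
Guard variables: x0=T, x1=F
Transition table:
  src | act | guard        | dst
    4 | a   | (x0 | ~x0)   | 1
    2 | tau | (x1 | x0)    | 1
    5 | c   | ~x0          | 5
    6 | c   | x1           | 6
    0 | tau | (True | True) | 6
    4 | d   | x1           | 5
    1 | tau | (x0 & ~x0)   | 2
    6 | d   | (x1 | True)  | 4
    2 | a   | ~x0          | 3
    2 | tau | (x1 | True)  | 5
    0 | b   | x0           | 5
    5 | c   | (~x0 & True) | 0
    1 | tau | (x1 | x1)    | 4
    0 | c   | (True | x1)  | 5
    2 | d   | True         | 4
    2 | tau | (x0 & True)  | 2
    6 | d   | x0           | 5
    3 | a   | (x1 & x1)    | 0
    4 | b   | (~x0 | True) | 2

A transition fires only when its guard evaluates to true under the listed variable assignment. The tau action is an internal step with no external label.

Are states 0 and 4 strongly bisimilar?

Answer: NOT BISIMILAR

Analysis:
Bisimulation quotient by refinement:
  π0 = {{0,1,2,3,4,5,6}}
  π1 = {{0},{1,3,5},{2},{4},{6}}
Fixed point at round 2; 5 class(es).
0∈{0}, 4∈{4}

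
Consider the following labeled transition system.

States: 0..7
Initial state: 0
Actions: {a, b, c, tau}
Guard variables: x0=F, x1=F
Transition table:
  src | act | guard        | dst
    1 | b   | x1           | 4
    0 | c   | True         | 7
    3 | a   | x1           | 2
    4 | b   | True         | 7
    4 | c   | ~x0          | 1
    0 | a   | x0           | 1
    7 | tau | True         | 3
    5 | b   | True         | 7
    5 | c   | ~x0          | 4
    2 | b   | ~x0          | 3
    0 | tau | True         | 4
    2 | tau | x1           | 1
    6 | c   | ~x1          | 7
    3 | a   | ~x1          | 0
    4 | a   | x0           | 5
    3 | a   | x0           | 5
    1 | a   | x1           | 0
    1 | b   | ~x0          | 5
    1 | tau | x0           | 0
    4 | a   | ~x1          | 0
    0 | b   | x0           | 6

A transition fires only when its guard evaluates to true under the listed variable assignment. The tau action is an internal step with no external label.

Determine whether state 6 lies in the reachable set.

Answer: UNREACHABLE

Working:
12 transition(s) survive guard evaluation.
L0 = {0}
L1 = {4,7}  cumulative {0,4,7}
L2 = {1,3}  cumulative {0,1,3,4,7}
L3 = {5}  cumulative {0,1,3,4,5,7}
R = {0,1,3,4,5,7}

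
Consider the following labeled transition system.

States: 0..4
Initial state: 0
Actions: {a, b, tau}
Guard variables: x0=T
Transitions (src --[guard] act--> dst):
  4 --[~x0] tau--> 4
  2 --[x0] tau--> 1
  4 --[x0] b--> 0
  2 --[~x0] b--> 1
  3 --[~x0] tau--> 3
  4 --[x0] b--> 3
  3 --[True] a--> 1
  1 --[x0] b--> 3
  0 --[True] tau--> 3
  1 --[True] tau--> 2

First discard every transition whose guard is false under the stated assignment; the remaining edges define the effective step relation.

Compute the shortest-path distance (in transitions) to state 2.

Layered search for 2:
  Layer 0: {0}
  Layer 1: {3}
  Layer 2: {1}
  Layer 3: {2}
first hit 2 at d=3 via tau·a·tau

Answer: 3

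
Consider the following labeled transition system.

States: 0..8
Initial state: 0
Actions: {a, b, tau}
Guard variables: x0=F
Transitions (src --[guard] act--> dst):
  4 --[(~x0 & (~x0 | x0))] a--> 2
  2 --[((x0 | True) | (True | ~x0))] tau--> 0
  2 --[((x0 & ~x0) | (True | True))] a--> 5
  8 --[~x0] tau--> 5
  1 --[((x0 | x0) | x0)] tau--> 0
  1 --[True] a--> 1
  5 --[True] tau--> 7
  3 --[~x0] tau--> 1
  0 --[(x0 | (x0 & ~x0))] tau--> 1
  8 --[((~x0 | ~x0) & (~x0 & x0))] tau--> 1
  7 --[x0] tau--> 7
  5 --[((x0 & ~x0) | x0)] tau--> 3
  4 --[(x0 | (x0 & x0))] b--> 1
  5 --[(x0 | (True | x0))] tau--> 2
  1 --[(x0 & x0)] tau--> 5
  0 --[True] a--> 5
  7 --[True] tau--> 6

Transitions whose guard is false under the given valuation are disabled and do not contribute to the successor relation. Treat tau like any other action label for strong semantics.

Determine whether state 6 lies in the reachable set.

Answer: REACHABLE

Trace:
After dropping false guards: 10 live edges.
L0 = {0}
L1 = {5}  total {0,5}
L2 = {2,7}  total {0,2,5,7}
L3 = {6}  total {0,2,5,6,7}
Reachable = {0,2,5,6,7}
Path to 6: a·tau·tau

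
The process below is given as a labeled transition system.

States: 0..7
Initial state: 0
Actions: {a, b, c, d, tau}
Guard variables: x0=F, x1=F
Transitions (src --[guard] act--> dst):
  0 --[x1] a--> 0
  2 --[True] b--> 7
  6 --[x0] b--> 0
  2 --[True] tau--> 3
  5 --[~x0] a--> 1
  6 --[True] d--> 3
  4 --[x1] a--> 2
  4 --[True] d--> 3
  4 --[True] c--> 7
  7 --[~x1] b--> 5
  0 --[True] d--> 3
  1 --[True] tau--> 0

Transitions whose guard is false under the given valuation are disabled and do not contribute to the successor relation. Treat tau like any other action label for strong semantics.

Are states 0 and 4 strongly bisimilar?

Answer: NOT BISIMILAR

Analysis:
Compute ~ classes (split until stable):
  π0 = {{0,1,2,3,4,5,6,7}}
  π1 = {{0,6},{1},{2},{3},{4},{5},{7}}
7 equivalence class(es) (converged in 2)
0∈{0,6}, 4∈{4}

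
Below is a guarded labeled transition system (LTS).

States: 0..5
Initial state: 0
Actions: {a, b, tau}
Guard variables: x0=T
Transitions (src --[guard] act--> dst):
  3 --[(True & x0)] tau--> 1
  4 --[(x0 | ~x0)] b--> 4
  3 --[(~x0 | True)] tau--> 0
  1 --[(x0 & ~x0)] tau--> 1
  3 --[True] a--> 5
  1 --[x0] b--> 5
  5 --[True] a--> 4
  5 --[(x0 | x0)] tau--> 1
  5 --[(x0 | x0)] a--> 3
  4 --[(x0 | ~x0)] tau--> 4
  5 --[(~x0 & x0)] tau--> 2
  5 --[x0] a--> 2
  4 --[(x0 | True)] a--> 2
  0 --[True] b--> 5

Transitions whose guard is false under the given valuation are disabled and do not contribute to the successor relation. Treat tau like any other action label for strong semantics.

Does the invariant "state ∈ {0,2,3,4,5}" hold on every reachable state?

Answer: INVARIANT VIOLATED at state 1

Analysis:
Safe = {0,2,3,4,5}
Reach set: {0,1,2,3,4,5}
  0: safe
  1: ✗ unsafe
  2: safe
  3: safe
  4: safe
  5: safe
reach 1 via b·tau — violates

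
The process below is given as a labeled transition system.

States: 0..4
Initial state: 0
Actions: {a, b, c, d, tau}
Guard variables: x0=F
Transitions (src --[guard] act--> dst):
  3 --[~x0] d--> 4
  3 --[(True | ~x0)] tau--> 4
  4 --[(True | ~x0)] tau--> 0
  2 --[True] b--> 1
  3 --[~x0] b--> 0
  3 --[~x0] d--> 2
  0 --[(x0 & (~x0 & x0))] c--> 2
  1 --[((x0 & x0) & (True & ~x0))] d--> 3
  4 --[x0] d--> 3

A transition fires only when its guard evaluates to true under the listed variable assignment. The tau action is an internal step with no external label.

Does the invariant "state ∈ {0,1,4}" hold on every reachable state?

Answer: INVARIANT HOLDS

Working:
Inv-set: {0,1,4}
Reachable = {0}
  0: safe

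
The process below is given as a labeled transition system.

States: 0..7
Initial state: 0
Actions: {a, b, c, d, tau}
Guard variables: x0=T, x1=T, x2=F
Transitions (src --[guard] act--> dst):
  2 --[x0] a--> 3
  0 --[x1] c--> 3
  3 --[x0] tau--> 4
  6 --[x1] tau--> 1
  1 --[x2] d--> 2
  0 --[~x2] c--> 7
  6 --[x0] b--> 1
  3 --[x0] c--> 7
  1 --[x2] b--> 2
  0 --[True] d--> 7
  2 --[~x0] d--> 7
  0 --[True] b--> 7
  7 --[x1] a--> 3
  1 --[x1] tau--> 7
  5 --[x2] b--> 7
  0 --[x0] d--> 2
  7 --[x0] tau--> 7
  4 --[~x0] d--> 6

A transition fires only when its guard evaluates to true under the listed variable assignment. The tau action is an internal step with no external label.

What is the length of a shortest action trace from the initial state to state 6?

Answer: UNREACHABLE

Trace:
Breadth-first toward 6:
  Layer 0: {0}
  Layer 1: {2,3,7}
  Layer 2: {4}
6 never appears.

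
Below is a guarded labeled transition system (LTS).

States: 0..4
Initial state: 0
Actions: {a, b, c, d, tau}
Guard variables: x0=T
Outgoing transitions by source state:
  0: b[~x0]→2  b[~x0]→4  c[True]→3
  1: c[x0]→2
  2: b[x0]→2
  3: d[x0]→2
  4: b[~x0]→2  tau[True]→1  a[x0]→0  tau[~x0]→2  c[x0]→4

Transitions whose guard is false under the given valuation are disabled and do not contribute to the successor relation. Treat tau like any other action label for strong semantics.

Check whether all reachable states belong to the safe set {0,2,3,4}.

Inv-set: {0,2,3,4}
R = {0,2,3}
  0: ✓
  2: ✓
  3: ✓

Answer: INVARIANT HOLDS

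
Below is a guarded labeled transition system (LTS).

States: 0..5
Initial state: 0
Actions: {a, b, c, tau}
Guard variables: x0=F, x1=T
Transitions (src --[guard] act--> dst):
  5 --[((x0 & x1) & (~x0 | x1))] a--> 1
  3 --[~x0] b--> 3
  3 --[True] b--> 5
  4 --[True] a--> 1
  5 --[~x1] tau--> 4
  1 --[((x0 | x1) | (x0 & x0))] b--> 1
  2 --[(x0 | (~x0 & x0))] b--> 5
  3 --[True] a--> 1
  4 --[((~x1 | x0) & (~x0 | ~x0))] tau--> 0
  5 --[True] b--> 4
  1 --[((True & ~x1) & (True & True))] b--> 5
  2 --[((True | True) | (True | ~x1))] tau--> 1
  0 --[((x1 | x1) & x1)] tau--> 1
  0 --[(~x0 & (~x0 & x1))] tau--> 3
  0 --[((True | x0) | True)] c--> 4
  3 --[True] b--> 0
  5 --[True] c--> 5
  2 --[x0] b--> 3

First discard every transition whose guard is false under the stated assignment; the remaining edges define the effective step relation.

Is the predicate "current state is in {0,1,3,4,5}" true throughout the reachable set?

Safe = {0,1,3,4,5}
R = {0,1,3,4,5}
  0: safe
  1: safe
  3: safe
  4: safe
  5: safe

Answer: INVARIANT HOLDS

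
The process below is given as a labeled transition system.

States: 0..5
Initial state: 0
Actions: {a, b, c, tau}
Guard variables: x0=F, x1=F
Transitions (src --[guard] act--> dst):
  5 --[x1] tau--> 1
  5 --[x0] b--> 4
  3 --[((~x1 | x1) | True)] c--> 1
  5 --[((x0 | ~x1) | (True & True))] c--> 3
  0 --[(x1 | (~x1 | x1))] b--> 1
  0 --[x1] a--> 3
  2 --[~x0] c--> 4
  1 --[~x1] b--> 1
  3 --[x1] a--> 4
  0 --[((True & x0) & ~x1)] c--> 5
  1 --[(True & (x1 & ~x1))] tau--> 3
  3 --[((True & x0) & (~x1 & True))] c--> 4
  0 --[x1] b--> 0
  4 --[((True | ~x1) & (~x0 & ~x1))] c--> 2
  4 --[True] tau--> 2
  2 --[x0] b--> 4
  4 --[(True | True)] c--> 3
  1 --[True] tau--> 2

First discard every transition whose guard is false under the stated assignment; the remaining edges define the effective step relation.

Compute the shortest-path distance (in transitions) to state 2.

Answer: 2

Trace:
Breadth-first toward 2:
  L0 = {0}
  L1 = {1}
  L2 = {2}
first hit 2 at d=2 via b·tau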